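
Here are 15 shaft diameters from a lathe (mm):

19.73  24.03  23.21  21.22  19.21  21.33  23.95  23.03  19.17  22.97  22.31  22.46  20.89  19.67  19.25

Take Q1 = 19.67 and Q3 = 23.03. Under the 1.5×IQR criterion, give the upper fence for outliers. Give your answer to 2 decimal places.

28.07

IQR = Q3 − Q1 = 23.03 − 19.67 = 3.36.
Lower fence = Q1 − 1.5·IQR = 19.67 − 5.04 = 14.63.
Upper fence = Q3 + 1.5·IQR = 23.03 + 5.04 = 28.07.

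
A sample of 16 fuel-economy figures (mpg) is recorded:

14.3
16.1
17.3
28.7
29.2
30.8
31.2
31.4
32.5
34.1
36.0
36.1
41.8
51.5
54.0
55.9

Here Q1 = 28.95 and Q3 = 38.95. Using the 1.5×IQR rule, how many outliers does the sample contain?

IQR = 10.00; fences at 28.95 − 15.00 = 13.95 and 38.95 + 15.00 = 53.95.
Outside the cutoffs: 54.0, 55.9.

2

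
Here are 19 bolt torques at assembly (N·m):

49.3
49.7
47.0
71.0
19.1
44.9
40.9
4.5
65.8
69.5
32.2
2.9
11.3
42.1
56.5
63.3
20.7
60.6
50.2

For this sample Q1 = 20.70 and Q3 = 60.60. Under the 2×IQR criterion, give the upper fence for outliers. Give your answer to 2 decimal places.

IQR = Q3 − Q1 = 60.60 − 20.70 = 39.90.
Lower fence = Q1 − 2·IQR = 20.70 − 79.80 = -59.10.
Upper fence = Q3 + 2·IQR = 60.60 + 79.80 = 140.40.

140.40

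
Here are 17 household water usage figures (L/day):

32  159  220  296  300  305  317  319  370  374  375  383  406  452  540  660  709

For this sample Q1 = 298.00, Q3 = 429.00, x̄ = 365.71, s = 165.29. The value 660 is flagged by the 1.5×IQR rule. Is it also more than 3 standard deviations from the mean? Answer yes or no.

z = (660 − 365.71) / 165.29 = 1.78.
|z| = 1.78 ≤ 3.

no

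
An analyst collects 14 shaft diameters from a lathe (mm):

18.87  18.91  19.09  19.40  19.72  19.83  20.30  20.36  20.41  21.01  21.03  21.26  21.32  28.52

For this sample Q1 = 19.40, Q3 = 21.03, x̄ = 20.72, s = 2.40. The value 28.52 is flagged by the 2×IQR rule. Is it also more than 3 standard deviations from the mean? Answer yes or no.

yes

z = (28.52 − 20.72) / 2.40 = 3.25.
|z| = 3.25 > 3.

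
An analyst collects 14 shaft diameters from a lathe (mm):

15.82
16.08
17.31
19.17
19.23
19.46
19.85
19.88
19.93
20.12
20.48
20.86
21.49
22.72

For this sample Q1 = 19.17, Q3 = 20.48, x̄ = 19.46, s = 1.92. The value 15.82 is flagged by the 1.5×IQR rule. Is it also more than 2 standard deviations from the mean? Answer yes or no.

z = (15.82 − 19.46) / 1.92 = -1.90.
|z| = 1.90 ≤ 2.

no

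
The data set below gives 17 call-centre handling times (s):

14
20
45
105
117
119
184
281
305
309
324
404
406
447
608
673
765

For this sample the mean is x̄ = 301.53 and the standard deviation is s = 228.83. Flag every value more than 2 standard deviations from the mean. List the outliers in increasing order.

765

Cutoffs at x̄ ± 2s: 301.53 ± 2·228.83 = [-156.13, 759.19].
765: z = 2.03, |z| > 2 → outlier.
Every other value lies within [-156.13, 759.19].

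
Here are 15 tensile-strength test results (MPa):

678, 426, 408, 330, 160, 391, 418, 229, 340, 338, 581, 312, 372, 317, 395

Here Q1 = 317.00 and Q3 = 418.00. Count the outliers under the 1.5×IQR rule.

3

IQR = 101.00; fences at 317.00 − 151.50 = 165.50 and 418.00 + 151.50 = 569.50.
Outside the cutoffs: 160, 581, 678.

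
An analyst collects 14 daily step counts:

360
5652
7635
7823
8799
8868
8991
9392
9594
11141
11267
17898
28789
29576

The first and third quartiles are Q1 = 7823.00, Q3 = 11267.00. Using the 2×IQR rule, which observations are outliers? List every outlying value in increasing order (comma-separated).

360, 28789, 29576

IQR = Q3 − Q1 = 11267.00 − 7823.00 = 3444.00.
Lower fence = Q1 − 2·IQR = 7823.00 − 6888.00 = 935.00.
Upper fence = Q3 + 2·IQR = 11267.00 + 6888.00 = 18155.00.
360 < 935.00 → outlier.
28789 > 18155.00 → outlier.
29576 > 18155.00 → outlier.
All remaining values lie within [935.00, 18155.00].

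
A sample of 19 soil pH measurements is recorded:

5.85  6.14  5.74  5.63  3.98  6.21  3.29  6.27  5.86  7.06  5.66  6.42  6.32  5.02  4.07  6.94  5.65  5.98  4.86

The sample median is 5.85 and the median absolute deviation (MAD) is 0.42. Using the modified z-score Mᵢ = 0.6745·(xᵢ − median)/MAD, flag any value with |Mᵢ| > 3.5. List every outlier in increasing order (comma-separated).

|Mᵢ| > 3.5 ⇔ |xᵢ − 5.85| > 3.5·0.42/0.6745 = 2.18.
So outliers lie outside [3.67, 8.03].
3.29: M = -4.11 → outlier.

3.29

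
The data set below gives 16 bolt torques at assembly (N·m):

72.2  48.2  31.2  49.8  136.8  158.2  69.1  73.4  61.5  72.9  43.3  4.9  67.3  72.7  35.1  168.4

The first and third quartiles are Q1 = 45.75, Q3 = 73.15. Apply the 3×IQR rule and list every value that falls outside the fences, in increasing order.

158.2, 168.4

IQR = Q3 − Q1 = 73.15 − 45.75 = 27.40.
Lower fence = Q1 − 3·IQR = 45.75 − 82.20 = -36.45.
Upper fence = Q3 + 3·IQR = 73.15 + 82.20 = 155.35.
158.2 > 155.35 → outlier.
168.4 > 155.35 → outlier.
All remaining values lie within [-36.45, 155.35].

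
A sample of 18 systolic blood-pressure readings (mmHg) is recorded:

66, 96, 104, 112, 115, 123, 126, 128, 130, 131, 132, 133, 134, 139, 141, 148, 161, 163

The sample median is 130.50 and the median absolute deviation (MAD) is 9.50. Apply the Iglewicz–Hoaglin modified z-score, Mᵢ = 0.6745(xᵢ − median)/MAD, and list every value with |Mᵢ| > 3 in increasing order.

66

|Mᵢ| > 3 ⇔ |xᵢ − 130.50| > 3·9.50/0.6745 = 42.25.
So outliers lie outside [88.25, 172.75].
66: M = -4.58 → outlier.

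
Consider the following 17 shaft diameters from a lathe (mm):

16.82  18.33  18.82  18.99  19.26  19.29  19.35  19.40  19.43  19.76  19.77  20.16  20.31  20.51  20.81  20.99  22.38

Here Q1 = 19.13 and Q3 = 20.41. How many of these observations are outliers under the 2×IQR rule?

IQR = 1.28; fences at 19.13 − 2.56 = 16.57 and 20.41 + 2.56 = 22.97.
Every value lies within the cutoffs.

0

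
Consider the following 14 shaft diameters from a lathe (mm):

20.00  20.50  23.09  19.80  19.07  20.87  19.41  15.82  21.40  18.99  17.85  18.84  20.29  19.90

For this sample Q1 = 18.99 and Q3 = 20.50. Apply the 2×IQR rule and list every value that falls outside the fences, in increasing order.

15.82

IQR = Q3 − Q1 = 20.50 − 18.99 = 1.51.
Lower fence = Q1 − 2·IQR = 18.99 − 3.02 = 15.97.
Upper fence = Q3 + 2·IQR = 20.50 + 3.02 = 23.52.
15.82 < 15.97 → outlier.
All remaining values lie within [15.97, 23.52].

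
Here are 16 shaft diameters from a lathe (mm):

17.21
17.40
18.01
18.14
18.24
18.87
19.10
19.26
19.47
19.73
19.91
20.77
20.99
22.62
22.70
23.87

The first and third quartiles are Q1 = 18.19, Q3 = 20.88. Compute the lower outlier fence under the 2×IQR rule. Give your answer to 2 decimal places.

12.81

IQR = Q3 − Q1 = 20.88 − 18.19 = 2.69.
Lower fence = Q1 − 2·IQR = 18.19 − 5.38 = 12.81.
Upper fence = Q3 + 2·IQR = 20.88 + 5.38 = 26.26.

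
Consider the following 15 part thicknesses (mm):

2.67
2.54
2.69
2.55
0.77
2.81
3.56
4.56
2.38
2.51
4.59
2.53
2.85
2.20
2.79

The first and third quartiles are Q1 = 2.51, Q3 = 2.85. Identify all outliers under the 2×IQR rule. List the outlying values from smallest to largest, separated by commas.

0.77, 3.56, 4.56, 4.59

IQR = Q3 − Q1 = 2.85 − 2.51 = 0.34.
Lower fence = Q1 − 2·IQR = 2.51 − 0.68 = 1.83.
Upper fence = Q3 + 2·IQR = 2.85 + 0.68 = 3.53.
0.77 < 1.83 → outlier.
3.56 > 3.53 → outlier.
4.56 > 3.53 → outlier.
4.59 > 3.53 → outlier.
All remaining values lie within [1.83, 3.53].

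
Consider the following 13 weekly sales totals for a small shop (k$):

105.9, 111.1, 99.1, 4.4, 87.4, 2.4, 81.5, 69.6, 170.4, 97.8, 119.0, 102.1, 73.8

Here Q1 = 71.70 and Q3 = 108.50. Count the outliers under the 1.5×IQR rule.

IQR = 36.80; fences at 71.70 − 55.20 = 16.50 and 108.50 + 55.20 = 163.70.
Outside the cutoffs: 2.4, 4.4, 170.4.

3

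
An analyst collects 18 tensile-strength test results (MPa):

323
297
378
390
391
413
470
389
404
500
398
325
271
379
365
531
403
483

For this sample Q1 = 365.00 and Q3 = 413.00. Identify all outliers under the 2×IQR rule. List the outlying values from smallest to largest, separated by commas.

531

IQR = Q3 − Q1 = 413.00 − 365.00 = 48.00.
Lower fence = Q1 − 2·IQR = 365.00 − 96.00 = 269.00.
Upper fence = Q3 + 2·IQR = 413.00 + 96.00 = 509.00.
531 > 509.00 → outlier.
All remaining values lie within [269.00, 509.00].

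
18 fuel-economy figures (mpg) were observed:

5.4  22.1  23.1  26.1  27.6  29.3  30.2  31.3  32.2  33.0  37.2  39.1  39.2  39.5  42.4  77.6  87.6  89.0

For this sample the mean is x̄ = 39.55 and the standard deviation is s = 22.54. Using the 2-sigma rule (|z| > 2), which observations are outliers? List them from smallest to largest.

87.6, 89.0

Cutoffs at x̄ ± 2s: 39.55 ± 2·22.54 = [-5.53, 84.63].
87.6: z = 2.13, |z| > 2 → outlier.
89.0: z = 2.19, |z| > 2 → outlier.
Every other value lies within [-5.53, 84.63].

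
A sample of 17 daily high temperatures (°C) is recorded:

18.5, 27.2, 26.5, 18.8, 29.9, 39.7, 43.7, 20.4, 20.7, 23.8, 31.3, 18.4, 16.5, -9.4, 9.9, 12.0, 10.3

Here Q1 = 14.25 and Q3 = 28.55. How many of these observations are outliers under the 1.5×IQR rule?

1

IQR = 14.30; fences at 14.25 − 21.45 = -7.20 and 28.55 + 21.45 = 50.00.
Outside the cutoffs: -9.4.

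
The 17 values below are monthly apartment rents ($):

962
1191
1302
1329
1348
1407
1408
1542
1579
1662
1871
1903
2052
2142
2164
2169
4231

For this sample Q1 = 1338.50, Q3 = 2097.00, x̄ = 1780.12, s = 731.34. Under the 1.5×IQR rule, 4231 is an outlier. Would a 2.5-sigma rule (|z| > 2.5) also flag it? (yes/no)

yes

z = (4231 − 1780.12) / 731.34 = 3.35.
|z| = 3.35 > 2.5.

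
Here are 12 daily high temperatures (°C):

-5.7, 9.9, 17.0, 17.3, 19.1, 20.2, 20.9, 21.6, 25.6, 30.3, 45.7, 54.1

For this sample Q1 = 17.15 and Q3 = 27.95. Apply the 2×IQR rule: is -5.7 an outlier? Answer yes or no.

IQR = Q3 − Q1 = 27.95 − 17.15 = 10.80.
Lower fence = Q1 − 2·IQR = 17.15 − 21.60 = -4.45.
Upper fence = Q3 + 2·IQR = 27.95 + 21.60 = 49.55.
-5.7 lies below the lower fence.

yes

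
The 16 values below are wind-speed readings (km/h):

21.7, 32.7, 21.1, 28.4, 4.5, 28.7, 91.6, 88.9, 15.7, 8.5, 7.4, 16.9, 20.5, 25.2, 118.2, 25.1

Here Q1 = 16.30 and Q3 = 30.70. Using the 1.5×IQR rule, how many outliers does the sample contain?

3

IQR = 14.40; fences at 16.30 − 21.60 = -5.30 and 30.70 + 21.60 = 52.30.
Outside the cutoffs: 88.9, 91.6, 118.2.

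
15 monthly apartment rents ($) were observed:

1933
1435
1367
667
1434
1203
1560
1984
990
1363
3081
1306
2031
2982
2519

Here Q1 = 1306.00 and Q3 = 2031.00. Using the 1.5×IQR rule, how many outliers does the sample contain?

0

IQR = 725.00; fences at 1306.00 − 1087.50 = 218.50 and 2031.00 + 1087.50 = 3118.50.
Every value lies within the cutoffs.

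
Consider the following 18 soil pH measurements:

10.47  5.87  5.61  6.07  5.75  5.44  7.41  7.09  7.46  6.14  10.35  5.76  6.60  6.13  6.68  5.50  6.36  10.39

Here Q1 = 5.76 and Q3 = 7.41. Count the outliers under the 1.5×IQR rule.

3

IQR = 1.65; fences at 5.76 − 2.475 = 3.285 and 7.41 + 2.475 = 9.885.
Outside the cutoffs: 10.35, 10.39, 10.47.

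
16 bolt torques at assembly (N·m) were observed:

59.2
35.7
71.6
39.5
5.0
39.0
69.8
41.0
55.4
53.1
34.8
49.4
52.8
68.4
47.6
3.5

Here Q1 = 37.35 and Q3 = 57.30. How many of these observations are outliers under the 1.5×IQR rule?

2

IQR = 19.95; fences at 37.35 − 29.925 = 7.425 and 57.30 + 29.925 = 87.225.
Outside the cutoffs: 3.5, 5.0.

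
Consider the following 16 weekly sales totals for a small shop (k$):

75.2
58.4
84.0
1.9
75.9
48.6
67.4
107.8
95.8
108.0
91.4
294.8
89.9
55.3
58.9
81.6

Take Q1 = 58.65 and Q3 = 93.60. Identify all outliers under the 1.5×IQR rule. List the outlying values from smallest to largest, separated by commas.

1.9, 294.8

IQR = Q3 − Q1 = 93.60 − 58.65 = 34.95.
Lower fence = Q1 − 1.5·IQR = 58.65 − 52.425 = 6.225.
Upper fence = Q3 + 1.5·IQR = 93.60 + 52.425 = 146.025.
1.9 < 6.225 → outlier.
294.8 > 146.025 → outlier.
All remaining values lie within [6.225, 146.025].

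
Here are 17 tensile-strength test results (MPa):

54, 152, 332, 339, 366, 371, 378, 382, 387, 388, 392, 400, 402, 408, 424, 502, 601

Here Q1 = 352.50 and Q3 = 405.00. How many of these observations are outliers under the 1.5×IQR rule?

IQR = 52.50; fences at 352.50 − 78.75 = 273.75 and 405.00 + 78.75 = 483.75.
Outside the cutoffs: 54, 152, 502, 601.

4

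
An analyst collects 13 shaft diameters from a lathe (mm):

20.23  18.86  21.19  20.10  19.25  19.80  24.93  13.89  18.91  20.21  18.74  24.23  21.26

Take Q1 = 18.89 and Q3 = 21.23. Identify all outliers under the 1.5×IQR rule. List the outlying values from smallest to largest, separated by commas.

IQR = Q3 − Q1 = 21.23 − 18.89 = 2.34.
Lower fence = Q1 − 1.5·IQR = 18.89 − 3.51 = 15.38.
Upper fence = Q3 + 1.5·IQR = 21.23 + 3.51 = 24.74.
13.89 < 15.38 → outlier.
24.93 > 24.74 → outlier.
All remaining values lie within [15.38, 24.74].

13.89, 24.93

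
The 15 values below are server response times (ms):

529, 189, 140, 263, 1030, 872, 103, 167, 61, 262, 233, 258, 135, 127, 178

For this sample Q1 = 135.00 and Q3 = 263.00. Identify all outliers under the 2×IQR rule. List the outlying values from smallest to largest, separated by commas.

IQR = Q3 − Q1 = 263.00 − 135.00 = 128.00.
Lower fence = Q1 − 2·IQR = 135.00 − 256.00 = -121.00.
Upper fence = Q3 + 2·IQR = 263.00 + 256.00 = 519.00.
529 > 519.00 → outlier.
872 > 519.00 → outlier.
1030 > 519.00 → outlier.
All remaining values lie within [-121.00, 519.00].

529, 872, 1030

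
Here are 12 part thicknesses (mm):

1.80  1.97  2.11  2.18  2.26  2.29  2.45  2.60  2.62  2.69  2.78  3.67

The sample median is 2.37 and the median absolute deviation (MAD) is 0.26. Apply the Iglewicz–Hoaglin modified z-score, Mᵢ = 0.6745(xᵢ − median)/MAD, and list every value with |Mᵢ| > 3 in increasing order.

3.67

|Mᵢ| > 3 ⇔ |xᵢ − 2.37| > 3·0.26/0.6745 = 1.16.
So outliers lie outside [1.21, 3.53].
3.67: M = 3.37 → outlier.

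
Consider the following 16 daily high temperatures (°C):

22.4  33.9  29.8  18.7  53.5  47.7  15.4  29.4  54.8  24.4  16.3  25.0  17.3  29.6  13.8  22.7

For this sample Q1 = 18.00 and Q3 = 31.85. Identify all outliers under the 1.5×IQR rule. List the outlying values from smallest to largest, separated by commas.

IQR = Q3 − Q1 = 31.85 − 18.00 = 13.85.
Lower fence = Q1 − 1.5·IQR = 18.00 − 20.775 = -2.775.
Upper fence = Q3 + 1.5·IQR = 31.85 + 20.775 = 52.625.
53.5 > 52.625 → outlier.
54.8 > 52.625 → outlier.
All remaining values lie within [-2.775, 52.625].

53.5, 54.8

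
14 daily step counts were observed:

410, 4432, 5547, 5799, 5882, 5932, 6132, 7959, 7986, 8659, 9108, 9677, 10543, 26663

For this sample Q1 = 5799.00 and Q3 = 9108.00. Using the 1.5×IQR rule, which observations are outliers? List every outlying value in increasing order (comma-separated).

IQR = Q3 − Q1 = 9108.00 − 5799.00 = 3309.00.
Lower fence = Q1 − 1.5·IQR = 5799.00 − 4963.50 = 835.50.
Upper fence = Q3 + 1.5·IQR = 9108.00 + 4963.50 = 14071.50.
410 < 835.50 → outlier.
26663 > 14071.50 → outlier.
All remaining values lie within [835.50, 14071.50].

410, 26663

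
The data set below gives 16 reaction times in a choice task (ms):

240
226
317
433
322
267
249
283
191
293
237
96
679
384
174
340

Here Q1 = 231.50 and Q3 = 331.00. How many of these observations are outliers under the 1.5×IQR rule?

1

IQR = 99.50; fences at 231.50 − 149.25 = 82.25 and 331.00 + 149.25 = 480.25.
Outside the cutoffs: 679.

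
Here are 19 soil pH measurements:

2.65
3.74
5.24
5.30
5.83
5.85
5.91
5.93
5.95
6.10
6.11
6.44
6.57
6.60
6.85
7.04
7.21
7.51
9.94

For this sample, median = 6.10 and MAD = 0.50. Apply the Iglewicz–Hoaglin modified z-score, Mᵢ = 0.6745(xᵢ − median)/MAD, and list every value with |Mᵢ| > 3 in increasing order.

|Mᵢ| > 3 ⇔ |xᵢ − 6.10| > 3·0.50/0.6745 = 2.22.
So outliers lie outside [3.88, 8.32].
2.65: M = -4.65 → outlier.
3.74: M = -3.18 → outlier.
9.94: M = 5.18 → outlier.

2.65, 3.74, 9.94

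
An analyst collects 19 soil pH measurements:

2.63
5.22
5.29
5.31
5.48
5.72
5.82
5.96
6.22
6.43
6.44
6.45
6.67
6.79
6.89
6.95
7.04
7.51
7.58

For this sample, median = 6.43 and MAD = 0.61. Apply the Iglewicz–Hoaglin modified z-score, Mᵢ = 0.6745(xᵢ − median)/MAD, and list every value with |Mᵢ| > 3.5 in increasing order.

2.63

|Mᵢ| > 3.5 ⇔ |xᵢ − 6.43| > 3.5·0.61/0.6745 = 3.17.
So outliers lie outside [3.26, 9.60].
2.63: M = -4.20 → outlier.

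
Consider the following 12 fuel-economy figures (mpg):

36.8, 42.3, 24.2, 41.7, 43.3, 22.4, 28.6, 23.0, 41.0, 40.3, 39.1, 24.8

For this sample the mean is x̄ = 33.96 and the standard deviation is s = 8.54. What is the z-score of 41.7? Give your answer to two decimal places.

z = (41.7 − 33.96) / 8.54 = 0.91.

0.91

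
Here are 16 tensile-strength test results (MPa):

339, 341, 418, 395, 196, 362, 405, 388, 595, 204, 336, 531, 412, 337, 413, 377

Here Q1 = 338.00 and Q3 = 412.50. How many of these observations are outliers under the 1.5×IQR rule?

IQR = 74.50; fences at 338.00 − 111.75 = 226.25 and 412.50 + 111.75 = 524.25.
Outside the cutoffs: 196, 204, 531, 595.

4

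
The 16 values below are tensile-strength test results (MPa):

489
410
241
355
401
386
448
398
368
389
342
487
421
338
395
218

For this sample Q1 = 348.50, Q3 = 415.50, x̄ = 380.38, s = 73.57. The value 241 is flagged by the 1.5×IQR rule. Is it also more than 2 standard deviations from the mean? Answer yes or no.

no

z = (241 − 380.38) / 73.57 = -1.89.
|z| = 1.89 ≤ 2.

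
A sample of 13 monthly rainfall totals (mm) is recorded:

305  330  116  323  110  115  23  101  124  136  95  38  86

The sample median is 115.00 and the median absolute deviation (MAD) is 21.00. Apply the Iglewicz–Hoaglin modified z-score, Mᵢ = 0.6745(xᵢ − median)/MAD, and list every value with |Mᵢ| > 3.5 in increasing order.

305, 323, 330

|Mᵢ| > 3.5 ⇔ |xᵢ − 115.00| > 3.5·21.00/0.6745 = 108.97.
So outliers lie outside [6.03, 223.97].
305: M = 6.10 → outlier.
323: M = 6.68 → outlier.
330: M = 6.91 → outlier.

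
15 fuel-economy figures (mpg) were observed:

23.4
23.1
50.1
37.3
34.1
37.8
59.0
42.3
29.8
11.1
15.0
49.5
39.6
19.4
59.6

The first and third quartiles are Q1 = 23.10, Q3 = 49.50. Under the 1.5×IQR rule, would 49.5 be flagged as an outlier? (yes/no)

IQR = Q3 − Q1 = 49.50 − 23.10 = 26.40.
Lower fence = Q1 − 1.5·IQR = 23.10 − 39.60 = -16.50.
Upper fence = Q3 + 1.5·IQR = 49.50 + 39.60 = 89.10.
49.5 lies within [-16.50, 89.10].

no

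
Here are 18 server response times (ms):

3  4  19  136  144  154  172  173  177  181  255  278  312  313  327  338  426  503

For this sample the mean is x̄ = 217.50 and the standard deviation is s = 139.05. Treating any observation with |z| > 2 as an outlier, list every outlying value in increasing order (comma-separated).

Cutoffs at x̄ ± 2s: 217.50 ± 2·139.05 = [-60.60, 495.60].
503: z = 2.05, |z| > 2 → outlier.
Every other value lies within [-60.60, 495.60].

503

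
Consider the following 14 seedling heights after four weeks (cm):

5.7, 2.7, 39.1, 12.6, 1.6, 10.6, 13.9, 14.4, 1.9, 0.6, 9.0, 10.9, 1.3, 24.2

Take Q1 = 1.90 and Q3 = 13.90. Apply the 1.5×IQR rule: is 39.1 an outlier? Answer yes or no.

yes

IQR = Q3 − Q1 = 13.90 − 1.90 = 12.00.
Lower fence = Q1 − 1.5·IQR = 1.90 − 18.00 = -16.10.
Upper fence = Q3 + 1.5·IQR = 13.90 + 18.00 = 31.90.
39.1 lies above the upper fence.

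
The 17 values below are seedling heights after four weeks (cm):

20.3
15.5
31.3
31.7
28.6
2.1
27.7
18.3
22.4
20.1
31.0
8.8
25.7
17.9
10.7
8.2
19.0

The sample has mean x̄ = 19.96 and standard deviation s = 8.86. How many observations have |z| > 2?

Cutoffs: x̄ ± 2s = [2.24, 37.68].
Outside the cutoffs: 2.1.

1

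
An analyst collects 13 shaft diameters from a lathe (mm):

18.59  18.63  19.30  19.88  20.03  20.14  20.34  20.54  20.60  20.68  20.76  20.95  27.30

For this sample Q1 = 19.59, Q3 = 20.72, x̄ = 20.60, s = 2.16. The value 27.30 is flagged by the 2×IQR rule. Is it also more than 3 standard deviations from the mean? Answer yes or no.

yes

z = (27.30 − 20.60) / 2.16 = 3.10.
|z| = 3.10 > 3.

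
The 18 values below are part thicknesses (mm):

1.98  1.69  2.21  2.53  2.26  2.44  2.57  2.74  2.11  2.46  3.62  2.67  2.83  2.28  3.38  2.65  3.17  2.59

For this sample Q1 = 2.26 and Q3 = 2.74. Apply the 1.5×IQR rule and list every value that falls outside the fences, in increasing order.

IQR = Q3 − Q1 = 2.74 − 2.26 = 0.48.
Lower fence = Q1 − 1.5·IQR = 2.26 − 0.72 = 1.54.
Upper fence = Q3 + 1.5·IQR = 2.74 + 0.72 = 3.46.
3.62 > 3.46 → outlier.
All remaining values lie within [1.54, 3.46].

3.62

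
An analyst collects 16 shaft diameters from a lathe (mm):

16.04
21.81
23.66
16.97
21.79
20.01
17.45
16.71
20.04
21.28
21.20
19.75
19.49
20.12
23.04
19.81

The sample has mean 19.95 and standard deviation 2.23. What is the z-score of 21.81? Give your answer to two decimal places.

0.83

z = (21.81 − 19.95) / 2.23 = 0.83.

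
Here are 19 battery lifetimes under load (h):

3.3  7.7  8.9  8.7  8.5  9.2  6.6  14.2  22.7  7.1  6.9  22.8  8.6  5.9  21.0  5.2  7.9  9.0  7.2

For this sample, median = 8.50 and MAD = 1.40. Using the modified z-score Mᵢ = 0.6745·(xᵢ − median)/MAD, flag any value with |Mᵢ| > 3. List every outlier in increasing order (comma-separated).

21.0, 22.7, 22.8

|Mᵢ| > 3 ⇔ |xᵢ − 8.50| > 3·1.40/0.6745 = 6.23.
So outliers lie outside [2.27, 14.73].
21.0: M = 6.02 → outlier.
22.7: M = 6.84 → outlier.
22.8: M = 6.89 → outlier.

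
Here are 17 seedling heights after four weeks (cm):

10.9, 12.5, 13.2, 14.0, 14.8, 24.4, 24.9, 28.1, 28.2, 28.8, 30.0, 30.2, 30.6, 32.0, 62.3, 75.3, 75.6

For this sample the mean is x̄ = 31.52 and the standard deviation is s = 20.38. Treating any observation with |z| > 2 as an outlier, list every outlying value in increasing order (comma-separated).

Cutoffs at x̄ ± 2s: 31.52 ± 2·20.38 = [-9.24, 72.28].
75.3: z = 2.15, |z| > 2 → outlier.
75.6: z = 2.16, |z| > 2 → outlier.
Every other value lies within [-9.24, 72.28].

75.3, 75.6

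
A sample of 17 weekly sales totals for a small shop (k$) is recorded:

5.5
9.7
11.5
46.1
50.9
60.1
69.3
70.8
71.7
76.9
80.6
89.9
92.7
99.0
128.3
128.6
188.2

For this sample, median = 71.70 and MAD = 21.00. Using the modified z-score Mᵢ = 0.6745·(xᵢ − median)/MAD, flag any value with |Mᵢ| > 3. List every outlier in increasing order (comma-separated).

|Mᵢ| > 3 ⇔ |xᵢ − 71.70| > 3·21.00/0.6745 = 93.40.
So outliers lie outside [-21.70, 165.10].
188.2: M = 3.74 → outlier.

188.2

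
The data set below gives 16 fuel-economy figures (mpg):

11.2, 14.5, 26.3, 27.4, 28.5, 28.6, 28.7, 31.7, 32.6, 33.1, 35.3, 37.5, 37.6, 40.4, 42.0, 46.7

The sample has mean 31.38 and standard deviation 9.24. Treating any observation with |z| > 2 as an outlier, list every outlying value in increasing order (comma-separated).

11.2

Cutoffs at x̄ ± 2s: 31.38 ± 2·9.24 = [12.90, 49.86].
11.2: z = -2.18, |z| > 2 → outlier.
Every other value lies within [12.90, 49.86].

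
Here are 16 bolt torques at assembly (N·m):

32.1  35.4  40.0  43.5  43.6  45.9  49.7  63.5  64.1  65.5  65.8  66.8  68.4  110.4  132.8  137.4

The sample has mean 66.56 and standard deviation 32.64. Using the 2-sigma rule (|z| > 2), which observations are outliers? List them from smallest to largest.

132.8, 137.4

Cutoffs at x̄ ± 2s: 66.56 ± 2·32.64 = [1.28, 131.84].
132.8: z = 2.03, |z| > 2 → outlier.
137.4: z = 2.17, |z| > 2 → outlier.
Every other value lies within [1.28, 131.84].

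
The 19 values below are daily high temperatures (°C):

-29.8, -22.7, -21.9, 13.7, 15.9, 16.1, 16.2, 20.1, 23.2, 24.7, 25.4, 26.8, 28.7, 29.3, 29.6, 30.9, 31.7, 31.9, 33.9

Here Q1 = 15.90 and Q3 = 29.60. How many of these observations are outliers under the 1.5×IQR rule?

IQR = 13.70; fences at 15.90 − 20.55 = -4.65 and 29.60 + 20.55 = 50.15.
Outside the cutoffs: -29.8, -22.7, -21.9.

3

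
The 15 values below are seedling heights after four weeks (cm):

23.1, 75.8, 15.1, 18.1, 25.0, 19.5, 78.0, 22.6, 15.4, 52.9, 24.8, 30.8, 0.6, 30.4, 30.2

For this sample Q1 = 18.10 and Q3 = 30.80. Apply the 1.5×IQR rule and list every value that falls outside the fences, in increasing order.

52.9, 75.8, 78.0

IQR = Q3 − Q1 = 30.80 − 18.10 = 12.70.
Lower fence = Q1 − 1.5·IQR = 18.10 − 19.05 = -0.95.
Upper fence = Q3 + 1.5·IQR = 30.80 + 19.05 = 49.85.
52.9 > 49.85 → outlier.
75.8 > 49.85 → outlier.
78.0 > 49.85 → outlier.
All remaining values lie within [-0.95, 49.85].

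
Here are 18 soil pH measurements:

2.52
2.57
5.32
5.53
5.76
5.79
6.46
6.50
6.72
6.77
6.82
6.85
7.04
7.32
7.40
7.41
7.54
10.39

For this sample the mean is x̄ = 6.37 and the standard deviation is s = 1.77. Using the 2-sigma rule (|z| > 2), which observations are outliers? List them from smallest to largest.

2.52, 2.57, 10.39

Cutoffs at x̄ ± 2s: 6.37 ± 2·1.77 = [2.83, 9.91].
2.52: z = -2.18, |z| > 2 → outlier.
2.57: z = -2.15, |z| > 2 → outlier.
10.39: z = 2.27, |z| > 2 → outlier.
Every other value lies within [2.83, 9.91].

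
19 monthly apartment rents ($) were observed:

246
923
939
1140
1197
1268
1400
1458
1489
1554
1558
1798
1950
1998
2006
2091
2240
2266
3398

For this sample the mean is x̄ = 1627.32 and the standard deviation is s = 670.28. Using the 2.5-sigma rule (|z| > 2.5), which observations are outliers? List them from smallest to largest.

Cutoffs at x̄ ± 2.5s: 1627.32 ± 2.5·670.28 = [-48.38, 3303.02].
3398: z = 2.64, |z| > 2.5 → outlier.
Every other value lies within [-48.38, 3303.02].

3398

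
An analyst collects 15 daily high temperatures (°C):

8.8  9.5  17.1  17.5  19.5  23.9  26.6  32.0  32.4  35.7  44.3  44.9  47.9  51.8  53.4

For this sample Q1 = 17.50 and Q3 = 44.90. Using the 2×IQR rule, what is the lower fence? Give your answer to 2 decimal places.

IQR = Q3 − Q1 = 44.90 − 17.50 = 27.40.
Lower fence = Q1 − 2·IQR = 17.50 − 54.80 = -37.30.
Upper fence = Q3 + 2·IQR = 44.90 + 54.80 = 99.70.

-37.30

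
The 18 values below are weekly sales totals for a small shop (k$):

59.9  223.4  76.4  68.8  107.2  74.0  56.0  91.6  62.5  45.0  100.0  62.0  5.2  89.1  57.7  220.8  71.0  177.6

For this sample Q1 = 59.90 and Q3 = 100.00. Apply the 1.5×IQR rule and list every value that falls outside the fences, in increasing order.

IQR = Q3 − Q1 = 100.00 − 59.90 = 40.10.
Lower fence = Q1 − 1.5·IQR = 59.90 − 60.15 = -0.25.
Upper fence = Q3 + 1.5·IQR = 100.00 + 60.15 = 160.15.
177.6 > 160.15 → outlier.
220.8 > 160.15 → outlier.
223.4 > 160.15 → outlier.
All remaining values lie within [-0.25, 160.15].

177.6, 220.8, 223.4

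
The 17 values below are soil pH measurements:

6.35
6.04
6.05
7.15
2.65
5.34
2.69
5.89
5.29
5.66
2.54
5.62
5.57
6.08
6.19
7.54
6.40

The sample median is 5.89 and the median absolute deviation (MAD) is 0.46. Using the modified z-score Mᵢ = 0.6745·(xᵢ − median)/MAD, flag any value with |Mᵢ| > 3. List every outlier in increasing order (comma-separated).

|Mᵢ| > 3 ⇔ |xᵢ − 5.89| > 3·0.46/0.6745 = 2.05.
So outliers lie outside [3.84, 7.94].
2.54: M = -4.91 → outlier.
2.65: M = -4.75 → outlier.
2.69: M = -4.69 → outlier.

2.54, 2.65, 2.69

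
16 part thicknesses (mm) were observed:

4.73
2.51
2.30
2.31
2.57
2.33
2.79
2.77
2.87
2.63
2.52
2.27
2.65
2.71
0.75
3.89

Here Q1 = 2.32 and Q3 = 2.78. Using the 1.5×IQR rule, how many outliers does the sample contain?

3

IQR = 0.46; fences at 2.32 − 0.69 = 1.63 and 2.78 + 0.69 = 3.47.
Outside the cutoffs: 0.75, 3.89, 4.73.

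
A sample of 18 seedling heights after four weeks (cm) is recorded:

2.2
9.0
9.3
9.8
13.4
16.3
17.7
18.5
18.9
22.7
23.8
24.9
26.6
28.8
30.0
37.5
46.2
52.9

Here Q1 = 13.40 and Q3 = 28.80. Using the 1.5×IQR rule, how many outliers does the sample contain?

1

IQR = 15.40; fences at 13.40 − 23.10 = -9.70 and 28.80 + 23.10 = 51.90.
Outside the cutoffs: 52.9.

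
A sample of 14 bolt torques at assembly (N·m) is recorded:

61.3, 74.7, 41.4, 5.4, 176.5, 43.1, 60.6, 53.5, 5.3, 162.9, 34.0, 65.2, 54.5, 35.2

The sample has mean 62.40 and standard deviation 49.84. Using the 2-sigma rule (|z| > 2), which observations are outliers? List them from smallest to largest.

Cutoffs at x̄ ± 2s: 62.40 ± 2·49.84 = [-37.28, 162.08].
162.9: z = 2.02, |z| > 2 → outlier.
176.5: z = 2.29, |z| > 2 → outlier.
Every other value lies within [-37.28, 162.08].

162.9, 176.5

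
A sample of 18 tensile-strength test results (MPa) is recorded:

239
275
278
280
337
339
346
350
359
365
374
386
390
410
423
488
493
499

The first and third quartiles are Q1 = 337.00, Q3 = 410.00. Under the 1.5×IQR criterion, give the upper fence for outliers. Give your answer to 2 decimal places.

519.50

IQR = Q3 − Q1 = 410.00 − 337.00 = 73.00.
Lower fence = Q1 − 1.5·IQR = 337.00 − 109.50 = 227.50.
Upper fence = Q3 + 1.5·IQR = 410.00 + 109.50 = 519.50.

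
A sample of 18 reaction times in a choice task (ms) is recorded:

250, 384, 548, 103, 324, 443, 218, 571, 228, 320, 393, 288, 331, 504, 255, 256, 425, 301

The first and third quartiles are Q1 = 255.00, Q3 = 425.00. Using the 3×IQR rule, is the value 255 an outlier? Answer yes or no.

IQR = Q3 − Q1 = 425.00 − 255.00 = 170.00.
Lower fence = Q1 − 3·IQR = 255.00 − 510.00 = -255.00.
Upper fence = Q3 + 3·IQR = 425.00 + 510.00 = 935.00.
255 lies within [-255.00, 935.00].

no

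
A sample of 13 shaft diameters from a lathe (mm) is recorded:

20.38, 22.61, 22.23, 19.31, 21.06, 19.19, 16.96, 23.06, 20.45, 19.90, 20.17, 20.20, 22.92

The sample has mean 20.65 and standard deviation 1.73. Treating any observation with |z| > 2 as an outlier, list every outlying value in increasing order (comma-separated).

16.96

Cutoffs at x̄ ± 2s: 20.65 ± 2·1.73 = [17.19, 24.11].
16.96: z = -2.13, |z| > 2 → outlier.
Every other value lies within [17.19, 24.11].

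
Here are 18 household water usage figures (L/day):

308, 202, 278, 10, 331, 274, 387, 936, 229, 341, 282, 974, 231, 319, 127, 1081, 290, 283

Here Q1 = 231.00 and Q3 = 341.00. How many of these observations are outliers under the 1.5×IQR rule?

4

IQR = 110.00; fences at 231.00 − 165.00 = 66.00 and 341.00 + 165.00 = 506.00.
Outside the cutoffs: 10, 936, 974, 1081.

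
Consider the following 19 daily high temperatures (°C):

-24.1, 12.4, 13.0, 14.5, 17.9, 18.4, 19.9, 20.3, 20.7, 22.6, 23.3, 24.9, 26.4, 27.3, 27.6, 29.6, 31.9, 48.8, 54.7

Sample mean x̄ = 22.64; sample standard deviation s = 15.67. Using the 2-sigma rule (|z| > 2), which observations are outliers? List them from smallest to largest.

-24.1, 54.7

Cutoffs at x̄ ± 2s: 22.64 ± 2·15.67 = [-8.70, 53.98].
-24.1: z = -2.98, |z| > 2 → outlier.
54.7: z = 2.05, |z| > 2 → outlier.
Every other value lies within [-8.70, 53.98].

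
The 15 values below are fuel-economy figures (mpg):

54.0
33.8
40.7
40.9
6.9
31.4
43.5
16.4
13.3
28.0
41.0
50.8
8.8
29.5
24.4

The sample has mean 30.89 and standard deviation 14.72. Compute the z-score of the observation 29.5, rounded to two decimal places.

z = (29.5 − 30.89) / 14.72 = -0.09.

-0.09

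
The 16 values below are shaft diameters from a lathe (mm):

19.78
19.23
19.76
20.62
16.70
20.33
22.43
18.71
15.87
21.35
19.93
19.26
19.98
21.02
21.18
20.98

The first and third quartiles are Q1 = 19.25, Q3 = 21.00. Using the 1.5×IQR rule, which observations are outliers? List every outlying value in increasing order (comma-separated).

15.87

IQR = Q3 − Q1 = 21.00 − 19.25 = 1.75.
Lower fence = Q1 − 1.5·IQR = 19.25 − 2.625 = 16.625.
Upper fence = Q3 + 1.5·IQR = 21.00 + 2.625 = 23.625.
15.87 < 16.625 → outlier.
All remaining values lie within [16.625, 23.625].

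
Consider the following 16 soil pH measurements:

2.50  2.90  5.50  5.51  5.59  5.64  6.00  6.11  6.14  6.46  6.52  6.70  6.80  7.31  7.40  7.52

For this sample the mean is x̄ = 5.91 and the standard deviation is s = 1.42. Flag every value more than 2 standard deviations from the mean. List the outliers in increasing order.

2.50, 2.90

Cutoffs at x̄ ± 2s: 5.91 ± 2·1.42 = [3.07, 8.75].
2.50: z = -2.40, |z| > 2 → outlier.
2.90: z = -2.12, |z| > 2 → outlier.
Every other value lies within [3.07, 8.75].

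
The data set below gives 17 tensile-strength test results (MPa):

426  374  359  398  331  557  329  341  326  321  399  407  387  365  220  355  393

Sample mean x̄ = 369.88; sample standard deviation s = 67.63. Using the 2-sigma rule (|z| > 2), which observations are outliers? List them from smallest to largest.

220, 557

Cutoffs at x̄ ± 2s: 369.88 ± 2·67.63 = [234.62, 505.14].
220: z = -2.22, |z| > 2 → outlier.
557: z = 2.77, |z| > 2 → outlier.
Every other value lies within [234.62, 505.14].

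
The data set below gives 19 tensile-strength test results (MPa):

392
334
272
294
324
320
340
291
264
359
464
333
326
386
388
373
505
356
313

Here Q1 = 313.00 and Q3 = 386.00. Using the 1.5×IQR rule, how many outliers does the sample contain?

IQR = 73.00; fences at 313.00 − 109.50 = 203.50 and 386.00 + 109.50 = 495.50.
Outside the cutoffs: 505.

1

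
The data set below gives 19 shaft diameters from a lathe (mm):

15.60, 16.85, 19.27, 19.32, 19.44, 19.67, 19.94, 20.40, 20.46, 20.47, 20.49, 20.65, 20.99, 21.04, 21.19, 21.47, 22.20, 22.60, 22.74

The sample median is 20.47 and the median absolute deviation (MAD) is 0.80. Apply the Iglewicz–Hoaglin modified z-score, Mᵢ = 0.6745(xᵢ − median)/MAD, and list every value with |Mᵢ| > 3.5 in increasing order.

|Mᵢ| > 3.5 ⇔ |xᵢ − 20.47| > 3.5·0.80/0.6745 = 4.15.
So outliers lie outside [16.32, 24.62].
15.60: M = -4.11 → outlier.

15.60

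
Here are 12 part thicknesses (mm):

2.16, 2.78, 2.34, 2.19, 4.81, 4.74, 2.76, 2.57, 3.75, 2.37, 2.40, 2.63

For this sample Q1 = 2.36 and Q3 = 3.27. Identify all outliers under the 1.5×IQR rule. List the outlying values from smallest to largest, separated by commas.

IQR = Q3 − Q1 = 3.27 − 2.36 = 0.91.
Lower fence = Q1 − 1.5·IQR = 2.36 − 1.365 = 0.995.
Upper fence = Q3 + 1.5·IQR = 3.27 + 1.365 = 4.635.
4.74 > 4.635 → outlier.
4.81 > 4.635 → outlier.
All remaining values lie within [0.995, 4.635].

4.74, 4.81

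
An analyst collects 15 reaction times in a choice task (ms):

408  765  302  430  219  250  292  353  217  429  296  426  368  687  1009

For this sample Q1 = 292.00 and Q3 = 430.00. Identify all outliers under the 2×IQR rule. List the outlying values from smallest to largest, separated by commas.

765, 1009

IQR = Q3 − Q1 = 430.00 − 292.00 = 138.00.
Lower fence = Q1 − 2·IQR = 292.00 − 276.00 = 16.00.
Upper fence = Q3 + 2·IQR = 430.00 + 276.00 = 706.00.
765 > 706.00 → outlier.
1009 > 706.00 → outlier.
All remaining values lie within [16.00, 706.00].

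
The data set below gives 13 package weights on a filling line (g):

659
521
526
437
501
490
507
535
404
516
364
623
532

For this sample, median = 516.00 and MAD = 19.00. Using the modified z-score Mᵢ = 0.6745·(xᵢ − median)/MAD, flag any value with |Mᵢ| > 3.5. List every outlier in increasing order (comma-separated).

364, 404, 623, 659

|Mᵢ| > 3.5 ⇔ |xᵢ − 516.00| > 3.5·19.00/0.6745 = 98.59.
So outliers lie outside [417.41, 614.59].
364: M = -5.40 → outlier.
404: M = -3.98 → outlier.
623: M = 3.80 → outlier.
659: M = 5.08 → outlier.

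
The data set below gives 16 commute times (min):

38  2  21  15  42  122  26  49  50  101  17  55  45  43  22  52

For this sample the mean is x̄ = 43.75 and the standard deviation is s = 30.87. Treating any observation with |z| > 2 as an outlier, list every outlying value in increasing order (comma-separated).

122

Cutoffs at x̄ ± 2s: 43.75 ± 2·30.87 = [-17.99, 105.49].
122: z = 2.53, |z| > 2 → outlier.
Every other value lies within [-17.99, 105.49].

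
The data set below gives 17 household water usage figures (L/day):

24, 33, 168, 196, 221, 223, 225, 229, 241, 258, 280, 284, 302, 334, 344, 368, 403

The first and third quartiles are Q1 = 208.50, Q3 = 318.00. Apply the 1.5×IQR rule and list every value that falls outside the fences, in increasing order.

IQR = Q3 − Q1 = 318.00 − 208.50 = 109.50.
Lower fence = Q1 − 1.5·IQR = 208.50 − 164.25 = 44.25.
Upper fence = Q3 + 1.5·IQR = 318.00 + 164.25 = 482.25.
24 < 44.25 → outlier.
33 < 44.25 → outlier.
All remaining values lie within [44.25, 482.25].

24, 33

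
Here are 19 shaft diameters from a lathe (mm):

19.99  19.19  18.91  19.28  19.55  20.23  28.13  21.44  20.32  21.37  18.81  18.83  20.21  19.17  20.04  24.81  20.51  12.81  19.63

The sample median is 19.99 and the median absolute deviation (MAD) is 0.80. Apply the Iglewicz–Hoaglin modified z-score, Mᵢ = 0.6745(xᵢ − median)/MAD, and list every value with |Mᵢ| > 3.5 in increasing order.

|Mᵢ| > 3.5 ⇔ |xᵢ − 19.99| > 3.5·0.80/0.6745 = 4.15.
So outliers lie outside [15.84, 24.14].
12.81: M = -6.05 → outlier.
24.81: M = 4.06 → outlier.
28.13: M = 6.86 → outlier.

12.81, 24.81, 28.13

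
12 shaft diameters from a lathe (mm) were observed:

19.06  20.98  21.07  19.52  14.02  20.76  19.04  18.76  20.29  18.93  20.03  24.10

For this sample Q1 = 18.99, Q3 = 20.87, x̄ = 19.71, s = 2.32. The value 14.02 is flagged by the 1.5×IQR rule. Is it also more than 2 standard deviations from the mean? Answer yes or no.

z = (14.02 − 19.71) / 2.32 = -2.45.
|z| = 2.45 > 2.

yes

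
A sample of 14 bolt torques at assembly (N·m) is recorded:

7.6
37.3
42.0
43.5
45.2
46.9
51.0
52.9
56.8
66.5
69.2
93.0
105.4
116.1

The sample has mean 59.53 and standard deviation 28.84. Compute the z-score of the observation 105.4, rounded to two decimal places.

1.59

z = (105.4 − 59.53) / 28.84 = 1.59.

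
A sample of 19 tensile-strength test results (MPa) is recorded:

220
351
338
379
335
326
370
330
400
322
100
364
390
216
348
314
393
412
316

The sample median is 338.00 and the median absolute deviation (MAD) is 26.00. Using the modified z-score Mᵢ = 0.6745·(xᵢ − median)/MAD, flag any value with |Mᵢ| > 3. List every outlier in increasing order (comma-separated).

|Mᵢ| > 3 ⇔ |xᵢ − 338.00| > 3·26.00/0.6745 = 115.64.
So outliers lie outside [222.36, 453.64].
100: M = -6.17 → outlier.
216: M = -3.16 → outlier.
220: M = -3.06 → outlier.

100, 216, 220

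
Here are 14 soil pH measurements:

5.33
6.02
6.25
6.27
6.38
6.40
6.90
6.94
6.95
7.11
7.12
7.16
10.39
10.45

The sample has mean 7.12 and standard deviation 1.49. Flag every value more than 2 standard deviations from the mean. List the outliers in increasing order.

10.39, 10.45

Cutoffs at x̄ ± 2s: 7.12 ± 2·1.49 = [4.14, 10.10].
10.39: z = 2.19, |z| > 2 → outlier.
10.45: z = 2.23, |z| > 2 → outlier.
Every other value lies within [4.14, 10.10].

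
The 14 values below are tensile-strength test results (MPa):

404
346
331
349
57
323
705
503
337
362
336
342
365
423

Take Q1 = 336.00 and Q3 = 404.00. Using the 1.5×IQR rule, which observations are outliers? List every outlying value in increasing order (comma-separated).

57, 705

IQR = Q3 − Q1 = 404.00 − 336.00 = 68.00.
Lower fence = Q1 − 1.5·IQR = 336.00 − 102.00 = 234.00.
Upper fence = Q3 + 1.5·IQR = 404.00 + 102.00 = 506.00.
57 < 234.00 → outlier.
705 > 506.00 → outlier.
All remaining values lie within [234.00, 506.00].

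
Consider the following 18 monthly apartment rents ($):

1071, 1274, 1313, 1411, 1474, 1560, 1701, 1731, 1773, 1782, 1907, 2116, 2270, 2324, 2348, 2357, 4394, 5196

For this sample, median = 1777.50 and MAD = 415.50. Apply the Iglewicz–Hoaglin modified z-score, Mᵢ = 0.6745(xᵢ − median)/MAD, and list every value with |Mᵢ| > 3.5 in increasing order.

|Mᵢ| > 3.5 ⇔ |xᵢ − 1777.50| > 3.5·415.50/0.6745 = 2156.04.
So outliers lie outside [-378.54, 3933.54].
4394: M = 4.25 → outlier.
5196: M = 5.55 → outlier.

4394, 5196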